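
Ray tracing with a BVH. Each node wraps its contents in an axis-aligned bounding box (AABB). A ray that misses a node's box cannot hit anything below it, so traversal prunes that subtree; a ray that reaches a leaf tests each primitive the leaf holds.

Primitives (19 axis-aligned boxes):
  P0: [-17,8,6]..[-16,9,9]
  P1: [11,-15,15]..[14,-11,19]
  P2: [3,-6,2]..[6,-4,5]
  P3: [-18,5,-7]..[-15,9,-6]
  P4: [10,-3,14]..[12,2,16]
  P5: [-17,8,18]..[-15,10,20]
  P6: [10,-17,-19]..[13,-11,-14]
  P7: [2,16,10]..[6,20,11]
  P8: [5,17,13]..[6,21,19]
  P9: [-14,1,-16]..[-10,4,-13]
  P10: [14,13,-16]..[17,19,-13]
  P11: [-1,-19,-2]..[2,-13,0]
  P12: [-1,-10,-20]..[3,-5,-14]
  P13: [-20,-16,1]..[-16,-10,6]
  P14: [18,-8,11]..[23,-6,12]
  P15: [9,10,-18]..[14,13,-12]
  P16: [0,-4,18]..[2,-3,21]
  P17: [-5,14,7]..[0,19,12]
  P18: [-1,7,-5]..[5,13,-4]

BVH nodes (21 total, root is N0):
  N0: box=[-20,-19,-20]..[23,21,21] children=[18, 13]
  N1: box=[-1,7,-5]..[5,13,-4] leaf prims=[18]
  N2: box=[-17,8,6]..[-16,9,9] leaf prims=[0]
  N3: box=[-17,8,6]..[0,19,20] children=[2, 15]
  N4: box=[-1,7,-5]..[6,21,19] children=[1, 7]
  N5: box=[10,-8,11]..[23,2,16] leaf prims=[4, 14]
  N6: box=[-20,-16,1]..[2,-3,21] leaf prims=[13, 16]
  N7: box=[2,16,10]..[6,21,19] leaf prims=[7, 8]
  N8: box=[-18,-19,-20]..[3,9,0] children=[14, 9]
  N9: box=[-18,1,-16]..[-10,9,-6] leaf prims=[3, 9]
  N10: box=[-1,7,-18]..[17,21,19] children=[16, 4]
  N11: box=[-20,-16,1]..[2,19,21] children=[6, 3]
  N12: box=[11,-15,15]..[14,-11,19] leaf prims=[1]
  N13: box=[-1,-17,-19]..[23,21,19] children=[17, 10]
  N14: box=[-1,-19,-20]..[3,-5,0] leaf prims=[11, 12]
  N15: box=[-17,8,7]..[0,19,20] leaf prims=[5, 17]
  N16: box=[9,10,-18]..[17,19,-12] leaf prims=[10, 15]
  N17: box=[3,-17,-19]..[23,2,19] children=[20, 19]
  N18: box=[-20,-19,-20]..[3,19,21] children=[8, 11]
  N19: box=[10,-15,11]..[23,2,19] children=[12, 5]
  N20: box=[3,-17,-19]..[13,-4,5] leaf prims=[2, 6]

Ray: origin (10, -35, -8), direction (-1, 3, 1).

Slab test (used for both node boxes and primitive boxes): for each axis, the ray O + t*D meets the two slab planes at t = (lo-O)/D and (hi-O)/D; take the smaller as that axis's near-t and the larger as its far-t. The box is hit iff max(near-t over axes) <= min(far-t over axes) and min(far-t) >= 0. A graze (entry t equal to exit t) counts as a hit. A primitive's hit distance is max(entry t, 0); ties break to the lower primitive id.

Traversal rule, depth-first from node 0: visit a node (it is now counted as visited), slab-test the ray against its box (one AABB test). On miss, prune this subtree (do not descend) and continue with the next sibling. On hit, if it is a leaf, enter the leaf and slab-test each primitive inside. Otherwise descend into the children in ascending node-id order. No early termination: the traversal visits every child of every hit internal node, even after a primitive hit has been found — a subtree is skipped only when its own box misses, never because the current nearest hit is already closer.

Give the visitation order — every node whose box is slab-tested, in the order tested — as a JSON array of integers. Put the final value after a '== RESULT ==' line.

Traverse from the root:
N0 x:[-13,30] y:[16/3,56/3] z:[-12,29] -> hit [16/3,56/3], descend [13, 18]
  N13 x:[-13,11] y:[6,56/3] z:[-11,27] -> hit [6,11], descend [10, 17]
    N10 x:[-7,11] y:[14,56/3] z:[-10,27] -> miss, prune
    N17 x:[-13,7] y:[6,37/3] z:[-11,27] -> hit [6,7], descend [19, 20]
      N19 x:[-13,0] y:[20/3,37/3] z:[19,27] -> miss, prune
      N20 x:[-3,7] y:[6,31/3] z:[-11,13] -> hit [6,7] leaf, test {P2(miss), P6(miss)}
  N18 x:[7,30] y:[16/3,18] z:[-12,29] -> hit [7,18], descend [8, 11]
    N8 x:[7,28] y:[16/3,44/3] z:[-12,8] -> hit [7,8], descend [9, 14]
      N9 x:[20,28] y:[12,44/3] z:[-8,2] -> miss, prune
      N14 x:[7,11] y:[16/3,10] z:[-12,8] -> hit [7,8] leaf, test {P11(miss), P12(miss)}
    N11 x:[8,30] y:[19/3,18] z:[9,29] -> hit [9,18], descend [3, 6]
      N3 x:[10,27] y:[43/3,18] z:[14,28] -> hit [43/3,18], descend [2, 15]
        N2 x:[26,27] y:[43/3,44/3] z:[14,17] -> miss, prune
        N15 x:[10,27] y:[43/3,18] z:[15,28] -> hit [15,18] leaf, test {P5(miss), P17(miss)}
      N6 x:[8,30] y:[19/3,32/3] z:[9,29] -> hit [9,32/3] leaf, test {P13(miss), P16(miss)}

Summary -> nodes [0, 13, 10, 17, 19, 20, 18, 8, 9, 14, 11, 3, 2, 15, 6]; box-tests=15; leaf-entries=4; first=miss

== RESULT ==
[0, 13, 10, 17, 19, 20, 18, 8, 9, 14, 11, 3, 2, 15, 6]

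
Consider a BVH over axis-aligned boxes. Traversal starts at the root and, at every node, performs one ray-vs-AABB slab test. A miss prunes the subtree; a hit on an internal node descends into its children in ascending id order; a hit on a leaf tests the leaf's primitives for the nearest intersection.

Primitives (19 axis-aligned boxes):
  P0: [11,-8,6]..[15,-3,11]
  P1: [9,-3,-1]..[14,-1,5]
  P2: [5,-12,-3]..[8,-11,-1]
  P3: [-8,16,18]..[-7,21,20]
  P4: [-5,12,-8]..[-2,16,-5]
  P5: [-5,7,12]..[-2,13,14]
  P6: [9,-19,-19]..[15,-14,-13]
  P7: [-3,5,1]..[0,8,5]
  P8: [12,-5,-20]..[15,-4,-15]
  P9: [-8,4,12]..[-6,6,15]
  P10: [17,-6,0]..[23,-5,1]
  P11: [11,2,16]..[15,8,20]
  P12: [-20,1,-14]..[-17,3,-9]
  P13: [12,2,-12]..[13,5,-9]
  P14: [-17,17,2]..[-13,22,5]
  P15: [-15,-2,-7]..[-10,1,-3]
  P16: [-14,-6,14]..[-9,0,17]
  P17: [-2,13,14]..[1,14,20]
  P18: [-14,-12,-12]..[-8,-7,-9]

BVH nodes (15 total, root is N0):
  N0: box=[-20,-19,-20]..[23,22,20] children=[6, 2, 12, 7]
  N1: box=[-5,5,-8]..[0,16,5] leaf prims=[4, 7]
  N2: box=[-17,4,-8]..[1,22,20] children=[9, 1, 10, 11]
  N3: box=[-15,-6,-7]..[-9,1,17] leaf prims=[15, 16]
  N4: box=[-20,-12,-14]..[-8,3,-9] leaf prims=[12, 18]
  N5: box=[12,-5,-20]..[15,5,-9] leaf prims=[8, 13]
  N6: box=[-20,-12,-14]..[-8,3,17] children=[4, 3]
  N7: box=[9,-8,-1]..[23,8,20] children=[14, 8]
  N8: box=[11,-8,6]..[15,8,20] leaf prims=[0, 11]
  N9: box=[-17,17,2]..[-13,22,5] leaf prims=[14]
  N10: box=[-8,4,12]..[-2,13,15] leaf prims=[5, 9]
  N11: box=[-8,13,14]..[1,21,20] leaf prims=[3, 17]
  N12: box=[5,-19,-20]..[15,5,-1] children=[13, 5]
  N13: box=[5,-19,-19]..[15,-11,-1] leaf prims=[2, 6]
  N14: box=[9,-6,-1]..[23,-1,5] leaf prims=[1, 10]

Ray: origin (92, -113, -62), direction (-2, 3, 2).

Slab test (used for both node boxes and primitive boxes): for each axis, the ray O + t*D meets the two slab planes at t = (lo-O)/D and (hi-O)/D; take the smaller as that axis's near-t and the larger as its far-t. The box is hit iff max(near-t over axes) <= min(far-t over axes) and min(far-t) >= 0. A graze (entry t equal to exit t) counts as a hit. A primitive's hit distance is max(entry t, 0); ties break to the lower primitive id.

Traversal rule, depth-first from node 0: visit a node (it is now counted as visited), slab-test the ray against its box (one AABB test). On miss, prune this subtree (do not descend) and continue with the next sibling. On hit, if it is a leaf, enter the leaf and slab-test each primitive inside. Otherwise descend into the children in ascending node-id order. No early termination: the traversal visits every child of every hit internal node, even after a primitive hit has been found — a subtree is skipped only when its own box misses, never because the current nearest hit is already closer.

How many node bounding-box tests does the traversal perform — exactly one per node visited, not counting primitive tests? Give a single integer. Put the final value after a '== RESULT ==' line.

Walk:
N0 x:[69/2,56] y:[94/3,45] z:[21,41] -> hit [69/2,41], descend [2, 6, 7, 12]
  N2 x:[91/2,109/2] y:[39,45] z:[27,41] -> miss, prune
  N6 x:[50,56] y:[101/3,116/3] z:[24,79/2] -> miss, prune
  N7 x:[69/2,83/2] y:[35,121/3] z:[61/2,41] -> hit [35,121/3], descend [8, 14]
    N8 x:[77/2,81/2] y:[35,121/3] z:[34,41] -> hit [77/2,121/3] leaf, test {P0(miss), P11@t=39}
    N14 x:[69/2,83/2] y:[107/3,112/3] z:[61/2,67/2] -> miss, prune
  N12 x:[77/2,87/2] y:[94/3,118/3] z:[21,61/2] -> miss, prune

order=[0, 2, 6, 7, 8, 14, 12]  |boxes|=7  |leaves|=1  hit=P11

== RESULT ==
7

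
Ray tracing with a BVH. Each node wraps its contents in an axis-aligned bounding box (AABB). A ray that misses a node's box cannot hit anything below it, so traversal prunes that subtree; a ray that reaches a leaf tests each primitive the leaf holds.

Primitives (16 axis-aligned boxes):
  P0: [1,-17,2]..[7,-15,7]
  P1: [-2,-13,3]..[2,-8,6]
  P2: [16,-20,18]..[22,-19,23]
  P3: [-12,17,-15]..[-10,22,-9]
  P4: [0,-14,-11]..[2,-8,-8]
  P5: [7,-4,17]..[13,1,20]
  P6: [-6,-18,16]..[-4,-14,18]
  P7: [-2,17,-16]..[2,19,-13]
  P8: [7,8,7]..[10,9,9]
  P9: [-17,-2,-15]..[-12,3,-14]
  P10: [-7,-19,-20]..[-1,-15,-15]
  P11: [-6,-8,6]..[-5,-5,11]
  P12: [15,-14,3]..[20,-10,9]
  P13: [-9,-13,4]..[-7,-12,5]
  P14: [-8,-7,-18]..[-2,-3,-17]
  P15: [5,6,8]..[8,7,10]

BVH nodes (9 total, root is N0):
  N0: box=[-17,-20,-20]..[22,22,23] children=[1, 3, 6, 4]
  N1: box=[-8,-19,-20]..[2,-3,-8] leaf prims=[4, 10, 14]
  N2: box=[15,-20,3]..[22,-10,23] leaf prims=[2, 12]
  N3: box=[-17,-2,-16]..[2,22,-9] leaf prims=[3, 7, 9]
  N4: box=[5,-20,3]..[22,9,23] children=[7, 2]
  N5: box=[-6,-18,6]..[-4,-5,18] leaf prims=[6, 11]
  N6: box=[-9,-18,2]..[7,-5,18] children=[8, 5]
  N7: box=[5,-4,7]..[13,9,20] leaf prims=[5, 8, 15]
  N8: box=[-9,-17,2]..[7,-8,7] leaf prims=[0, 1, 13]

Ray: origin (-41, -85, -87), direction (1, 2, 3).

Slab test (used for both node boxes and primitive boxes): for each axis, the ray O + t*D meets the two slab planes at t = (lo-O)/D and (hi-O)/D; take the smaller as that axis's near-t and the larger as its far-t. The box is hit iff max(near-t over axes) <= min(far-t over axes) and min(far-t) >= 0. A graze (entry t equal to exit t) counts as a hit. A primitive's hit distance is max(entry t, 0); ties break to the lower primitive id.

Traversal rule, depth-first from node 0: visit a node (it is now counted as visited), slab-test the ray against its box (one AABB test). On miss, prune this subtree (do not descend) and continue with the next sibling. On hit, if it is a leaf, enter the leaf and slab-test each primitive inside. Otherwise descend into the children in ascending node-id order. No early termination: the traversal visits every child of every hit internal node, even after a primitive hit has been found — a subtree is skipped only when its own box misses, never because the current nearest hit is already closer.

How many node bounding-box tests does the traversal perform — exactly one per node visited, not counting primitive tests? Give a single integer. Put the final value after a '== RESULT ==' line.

Walk:
N0 x:[24,63] y:[65/2,107/2] z:[67/3,110/3] -> hit [65/2,110/3], descend [1, 3, 4, 6]
  N1 x:[33,43] y:[33,41] z:[67/3,79/3] -> miss, prune
  N3 x:[24,43] y:[83/2,107/2] z:[71/3,26] -> miss, prune
  N4 x:[46,63] y:[65/2,47] z:[30,110/3] -> miss, prune
  N6 x:[32,48] y:[67/2,40] z:[89/3,35] -> hit [67/2,35], descend [5, 8]
    N5 x:[35,37] y:[67/2,40] z:[31,35] -> hit [35,35] leaf, test {P6@t=35, P11(miss)}
    N8 x:[32,48] y:[34,77/2] z:[89/3,94/3] -> miss, prune

order=[0, 1, 3, 4, 6, 5, 8]  |boxes|=7  |leaves|=1  hit=P6

== RESULT ==
7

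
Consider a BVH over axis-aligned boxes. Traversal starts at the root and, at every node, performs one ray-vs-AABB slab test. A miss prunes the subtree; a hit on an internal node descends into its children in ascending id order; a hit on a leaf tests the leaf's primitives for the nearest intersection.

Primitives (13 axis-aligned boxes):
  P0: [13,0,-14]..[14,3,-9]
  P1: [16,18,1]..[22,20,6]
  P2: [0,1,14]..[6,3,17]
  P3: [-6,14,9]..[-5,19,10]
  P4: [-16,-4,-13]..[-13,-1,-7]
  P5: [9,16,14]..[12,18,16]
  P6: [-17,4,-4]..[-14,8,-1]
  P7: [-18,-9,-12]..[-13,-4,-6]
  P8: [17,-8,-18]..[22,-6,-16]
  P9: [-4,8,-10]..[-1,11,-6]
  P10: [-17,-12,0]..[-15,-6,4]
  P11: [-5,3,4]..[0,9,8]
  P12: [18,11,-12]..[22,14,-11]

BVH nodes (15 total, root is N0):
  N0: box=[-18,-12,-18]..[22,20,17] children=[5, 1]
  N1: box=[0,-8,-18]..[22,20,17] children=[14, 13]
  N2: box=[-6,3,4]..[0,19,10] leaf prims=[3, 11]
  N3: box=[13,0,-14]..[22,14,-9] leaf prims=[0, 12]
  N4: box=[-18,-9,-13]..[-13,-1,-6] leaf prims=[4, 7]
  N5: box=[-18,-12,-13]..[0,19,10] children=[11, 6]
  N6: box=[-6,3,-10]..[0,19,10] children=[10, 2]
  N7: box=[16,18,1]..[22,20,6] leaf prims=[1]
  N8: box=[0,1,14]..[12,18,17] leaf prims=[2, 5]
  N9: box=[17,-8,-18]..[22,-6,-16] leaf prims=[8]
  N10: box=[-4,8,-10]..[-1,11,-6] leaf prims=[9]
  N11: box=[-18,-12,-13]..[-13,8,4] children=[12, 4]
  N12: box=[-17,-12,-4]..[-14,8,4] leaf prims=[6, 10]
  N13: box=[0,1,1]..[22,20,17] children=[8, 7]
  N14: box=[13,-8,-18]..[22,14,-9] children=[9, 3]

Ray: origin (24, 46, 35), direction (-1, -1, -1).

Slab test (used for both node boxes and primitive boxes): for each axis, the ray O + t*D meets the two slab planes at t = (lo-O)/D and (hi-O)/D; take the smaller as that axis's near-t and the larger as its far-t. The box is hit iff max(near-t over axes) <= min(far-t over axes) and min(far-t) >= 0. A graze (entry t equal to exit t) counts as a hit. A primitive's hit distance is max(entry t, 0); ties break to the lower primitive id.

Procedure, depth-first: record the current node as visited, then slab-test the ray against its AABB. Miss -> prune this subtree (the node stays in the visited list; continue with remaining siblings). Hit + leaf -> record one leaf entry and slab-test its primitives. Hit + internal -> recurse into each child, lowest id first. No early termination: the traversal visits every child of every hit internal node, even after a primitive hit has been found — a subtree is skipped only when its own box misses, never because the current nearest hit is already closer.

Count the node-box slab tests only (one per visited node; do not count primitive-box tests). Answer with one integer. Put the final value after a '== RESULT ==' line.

Trace the traversal:
N0 x:[2,42] y:[26,58] z:[18,53] -> hit [26,42], descend [1, 5]
  N1 x:[2,24] y:[26,54] z:[18,53] -> miss, prune
  N5 x:[24,42] y:[27,58] z:[25,48] -> hit [27,42], descend [6, 11]
    N6 x:[24,30] y:[27,43] z:[25,45] -> hit [27,30], descend [2, 10]
      N2 x:[24,30] y:[27,43] z:[25,31] -> hit [27,30] leaf, test {P3(miss), P11(miss)}
      N10 x:[25,28] y:[35,38] z:[41,45] -> miss, prune
    N11 x:[37,42] y:[38,58] z:[31,48] -> hit [38,42], descend [4, 12]
      N4 x:[37,42] y:[47,55] z:[41,48] -> miss, prune
      N12 x:[38,41] y:[38,58] z:[31,39] -> hit [38,39] leaf, test {P6@t=38, P10(miss)}

Summary -> nodes [0, 1, 5, 6, 2, 10, 11, 4, 12]; box-tests=9; leaf-entries=2; first=P6

== RESULT ==
9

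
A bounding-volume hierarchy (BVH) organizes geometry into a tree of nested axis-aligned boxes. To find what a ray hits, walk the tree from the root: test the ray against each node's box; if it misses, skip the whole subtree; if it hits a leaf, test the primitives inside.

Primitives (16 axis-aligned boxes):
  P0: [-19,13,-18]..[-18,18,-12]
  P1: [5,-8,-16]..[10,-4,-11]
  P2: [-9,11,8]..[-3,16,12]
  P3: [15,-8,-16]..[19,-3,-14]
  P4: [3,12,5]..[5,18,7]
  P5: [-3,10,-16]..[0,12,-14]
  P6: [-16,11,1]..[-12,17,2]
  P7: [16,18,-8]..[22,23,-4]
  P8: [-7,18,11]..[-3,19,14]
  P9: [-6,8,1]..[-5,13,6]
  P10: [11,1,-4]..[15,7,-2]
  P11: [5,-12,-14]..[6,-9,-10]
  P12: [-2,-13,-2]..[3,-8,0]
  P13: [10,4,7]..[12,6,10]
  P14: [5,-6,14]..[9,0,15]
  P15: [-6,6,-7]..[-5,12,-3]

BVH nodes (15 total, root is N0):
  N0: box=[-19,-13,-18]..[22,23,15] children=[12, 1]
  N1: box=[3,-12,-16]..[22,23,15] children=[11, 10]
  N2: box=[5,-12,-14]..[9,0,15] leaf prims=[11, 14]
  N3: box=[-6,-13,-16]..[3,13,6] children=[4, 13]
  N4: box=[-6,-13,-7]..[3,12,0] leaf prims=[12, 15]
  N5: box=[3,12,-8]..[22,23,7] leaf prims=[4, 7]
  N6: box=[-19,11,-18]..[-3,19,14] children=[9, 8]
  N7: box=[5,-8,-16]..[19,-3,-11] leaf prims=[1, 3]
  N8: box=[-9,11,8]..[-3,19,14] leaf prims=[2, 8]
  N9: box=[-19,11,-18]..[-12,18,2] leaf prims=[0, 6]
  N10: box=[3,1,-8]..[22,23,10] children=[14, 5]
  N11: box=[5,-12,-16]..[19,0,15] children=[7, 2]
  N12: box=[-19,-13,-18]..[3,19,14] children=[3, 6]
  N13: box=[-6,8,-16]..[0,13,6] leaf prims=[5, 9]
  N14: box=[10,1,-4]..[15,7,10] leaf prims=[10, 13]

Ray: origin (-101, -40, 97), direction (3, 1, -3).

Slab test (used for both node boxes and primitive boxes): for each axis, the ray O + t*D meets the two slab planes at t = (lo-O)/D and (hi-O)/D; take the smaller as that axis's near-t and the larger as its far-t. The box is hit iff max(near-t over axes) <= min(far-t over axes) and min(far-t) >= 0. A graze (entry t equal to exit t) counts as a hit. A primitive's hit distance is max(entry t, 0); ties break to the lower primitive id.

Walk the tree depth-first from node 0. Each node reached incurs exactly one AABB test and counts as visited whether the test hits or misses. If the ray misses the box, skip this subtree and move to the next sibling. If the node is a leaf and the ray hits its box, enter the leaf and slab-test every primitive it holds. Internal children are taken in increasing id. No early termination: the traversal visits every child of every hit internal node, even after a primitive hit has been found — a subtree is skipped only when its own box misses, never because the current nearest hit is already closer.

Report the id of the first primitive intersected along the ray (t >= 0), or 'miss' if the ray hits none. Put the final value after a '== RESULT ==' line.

Trace the traversal:
N0 x:[82/3,41] y:[27,63] z:[82/3,115/3] -> hit [82/3,115/3], descend [1, 12]
  N1 x:[104/3,41] y:[28,63] z:[82/3,113/3] -> hit [104/3,113/3], descend [10, 11]
    N10 x:[104/3,41] y:[41,63] z:[29,35] -> miss, prune
    N11 x:[106/3,40] y:[28,40] z:[82/3,113/3] -> hit [106/3,113/3], descend [2, 7]
      N2 x:[106/3,110/3] y:[28,40] z:[82/3,37] -> hit [106/3,110/3] leaf, test {P11(miss), P14(miss)}
      N7 x:[106/3,40] y:[32,37] z:[36,113/3] -> hit [36,37] leaf, test {P1@t=36, P3(miss)}
  N12 x:[82/3,104/3] y:[27,59] z:[83/3,115/3] -> hit [83/3,104/3], descend [3, 6]
    N3 x:[95/3,104/3] y:[27,53] z:[91/3,113/3] -> hit [95/3,104/3], descend [4, 13]
      N4 x:[95/3,104/3] y:[27,52] z:[97/3,104/3] -> hit [97/3,104/3] leaf, test {P12(miss), P15(miss)}
      N13 x:[95/3,101/3] y:[48,53] z:[91/3,113/3] -> miss, prune
    N6 x:[82/3,98/3] y:[51,59] z:[83/3,115/3] -> miss, prune

order=[0, 1, 10, 11, 2, 7, 12, 3, 4, 13, 6]  |boxes|=11  |leaves|=3  hit=P1

== RESULT ==
1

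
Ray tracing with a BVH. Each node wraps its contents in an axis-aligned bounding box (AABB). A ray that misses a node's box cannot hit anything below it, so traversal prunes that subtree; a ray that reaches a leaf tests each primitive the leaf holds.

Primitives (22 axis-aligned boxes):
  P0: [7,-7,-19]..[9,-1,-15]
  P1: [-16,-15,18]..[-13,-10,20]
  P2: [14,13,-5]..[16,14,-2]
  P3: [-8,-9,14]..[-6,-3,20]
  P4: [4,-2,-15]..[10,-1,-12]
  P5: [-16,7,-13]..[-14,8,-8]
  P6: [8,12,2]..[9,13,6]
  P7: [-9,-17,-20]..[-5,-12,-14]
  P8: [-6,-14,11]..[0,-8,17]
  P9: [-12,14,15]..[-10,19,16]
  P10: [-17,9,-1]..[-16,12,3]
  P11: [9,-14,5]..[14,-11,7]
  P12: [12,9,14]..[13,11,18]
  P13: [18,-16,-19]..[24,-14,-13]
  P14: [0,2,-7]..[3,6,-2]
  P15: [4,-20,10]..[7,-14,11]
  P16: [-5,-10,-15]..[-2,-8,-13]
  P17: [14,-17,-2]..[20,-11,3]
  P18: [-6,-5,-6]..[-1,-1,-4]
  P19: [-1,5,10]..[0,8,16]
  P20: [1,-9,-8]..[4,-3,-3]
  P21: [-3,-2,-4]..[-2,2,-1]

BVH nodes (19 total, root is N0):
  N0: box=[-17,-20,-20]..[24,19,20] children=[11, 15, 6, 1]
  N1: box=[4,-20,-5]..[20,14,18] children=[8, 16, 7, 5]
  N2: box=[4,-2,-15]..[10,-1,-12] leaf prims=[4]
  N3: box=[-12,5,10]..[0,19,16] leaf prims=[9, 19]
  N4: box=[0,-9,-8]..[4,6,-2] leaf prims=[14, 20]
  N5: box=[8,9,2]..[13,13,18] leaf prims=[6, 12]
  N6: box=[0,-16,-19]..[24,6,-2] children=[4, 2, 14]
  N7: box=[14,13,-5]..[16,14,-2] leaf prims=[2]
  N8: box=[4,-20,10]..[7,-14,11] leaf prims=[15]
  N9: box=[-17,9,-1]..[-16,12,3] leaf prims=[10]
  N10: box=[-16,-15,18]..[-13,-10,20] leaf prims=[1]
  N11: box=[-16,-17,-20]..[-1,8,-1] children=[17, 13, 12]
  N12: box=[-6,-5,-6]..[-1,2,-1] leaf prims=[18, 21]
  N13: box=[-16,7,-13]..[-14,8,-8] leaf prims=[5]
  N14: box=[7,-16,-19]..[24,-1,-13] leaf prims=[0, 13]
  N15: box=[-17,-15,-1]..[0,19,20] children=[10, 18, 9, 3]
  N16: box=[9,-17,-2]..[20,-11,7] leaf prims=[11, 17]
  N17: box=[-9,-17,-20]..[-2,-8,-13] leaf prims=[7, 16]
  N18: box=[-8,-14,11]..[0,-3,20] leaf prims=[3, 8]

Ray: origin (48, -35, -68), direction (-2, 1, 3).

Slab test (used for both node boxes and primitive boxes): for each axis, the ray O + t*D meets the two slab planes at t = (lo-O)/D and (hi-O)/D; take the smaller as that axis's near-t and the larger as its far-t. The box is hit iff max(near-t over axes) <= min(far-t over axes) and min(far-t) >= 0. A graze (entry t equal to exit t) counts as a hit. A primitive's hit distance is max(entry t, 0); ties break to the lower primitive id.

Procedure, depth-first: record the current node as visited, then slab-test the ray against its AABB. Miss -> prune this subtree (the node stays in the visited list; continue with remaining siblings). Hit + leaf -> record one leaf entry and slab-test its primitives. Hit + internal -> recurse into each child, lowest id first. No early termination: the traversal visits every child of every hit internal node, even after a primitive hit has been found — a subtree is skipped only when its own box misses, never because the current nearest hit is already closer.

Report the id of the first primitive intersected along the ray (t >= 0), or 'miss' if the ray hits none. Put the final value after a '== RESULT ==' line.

Walk:
N0 x:[12,65/2] y:[15,54] z:[16,88/3] -> hit [16,88/3], descend [1, 6, 11, 15]
  N1 x:[14,22] y:[15,49] z:[21,86/3] -> hit [21,22], descend [5, 7, 8, 16]
    N5 x:[35/2,20] y:[44,48] z:[70/3,86/3] -> miss, prune
    N7 x:[16,17] y:[48,49] z:[21,22] -> miss, prune
    N8 x:[41/2,22] y:[15,21] z:[26,79/3] -> miss, prune
    N16 x:[14,39/2] y:[18,24] z:[22,25] -> miss, prune
  N6 x:[12,24] y:[19,41] z:[49/3,22] -> hit [19,22], descend [2, 4, 14]
    N2 x:[19,22] y:[33,34] z:[53/3,56/3] -> miss, prune
    N4 x:[22,24] y:[26,41] z:[20,22] -> miss, prune
    N14 x:[12,41/2] y:[19,34] z:[49/3,55/3] -> miss, prune
  N11 x:[49/2,32] y:[18,43] z:[16,67/3] -> miss, prune
  N15 x:[24,65/2] y:[20,54] z:[67/3,88/3] -> hit [24,88/3], descend [3, 9, 10, 18]
    N3 x:[24,30] y:[40,54] z:[26,28] -> miss, prune
    N9 x:[32,65/2] y:[44,47] z:[67/3,71/3] -> miss, prune
    N10 x:[61/2,32] y:[20,25] z:[86/3,88/3] -> miss, prune
    N18 x:[24,28] y:[21,32] z:[79/3,88/3] -> hit [79/3,28] leaf, test {P3@t=82/3, P8@t=79/3}

Visited [0, 1, 5, 7, 8, 16, 6, 2, 4, 14, 11, 15, 3, 9, 10, 18]. Tests: 16 box, 1 leaf. Nearest: P8.

== RESULT ==
8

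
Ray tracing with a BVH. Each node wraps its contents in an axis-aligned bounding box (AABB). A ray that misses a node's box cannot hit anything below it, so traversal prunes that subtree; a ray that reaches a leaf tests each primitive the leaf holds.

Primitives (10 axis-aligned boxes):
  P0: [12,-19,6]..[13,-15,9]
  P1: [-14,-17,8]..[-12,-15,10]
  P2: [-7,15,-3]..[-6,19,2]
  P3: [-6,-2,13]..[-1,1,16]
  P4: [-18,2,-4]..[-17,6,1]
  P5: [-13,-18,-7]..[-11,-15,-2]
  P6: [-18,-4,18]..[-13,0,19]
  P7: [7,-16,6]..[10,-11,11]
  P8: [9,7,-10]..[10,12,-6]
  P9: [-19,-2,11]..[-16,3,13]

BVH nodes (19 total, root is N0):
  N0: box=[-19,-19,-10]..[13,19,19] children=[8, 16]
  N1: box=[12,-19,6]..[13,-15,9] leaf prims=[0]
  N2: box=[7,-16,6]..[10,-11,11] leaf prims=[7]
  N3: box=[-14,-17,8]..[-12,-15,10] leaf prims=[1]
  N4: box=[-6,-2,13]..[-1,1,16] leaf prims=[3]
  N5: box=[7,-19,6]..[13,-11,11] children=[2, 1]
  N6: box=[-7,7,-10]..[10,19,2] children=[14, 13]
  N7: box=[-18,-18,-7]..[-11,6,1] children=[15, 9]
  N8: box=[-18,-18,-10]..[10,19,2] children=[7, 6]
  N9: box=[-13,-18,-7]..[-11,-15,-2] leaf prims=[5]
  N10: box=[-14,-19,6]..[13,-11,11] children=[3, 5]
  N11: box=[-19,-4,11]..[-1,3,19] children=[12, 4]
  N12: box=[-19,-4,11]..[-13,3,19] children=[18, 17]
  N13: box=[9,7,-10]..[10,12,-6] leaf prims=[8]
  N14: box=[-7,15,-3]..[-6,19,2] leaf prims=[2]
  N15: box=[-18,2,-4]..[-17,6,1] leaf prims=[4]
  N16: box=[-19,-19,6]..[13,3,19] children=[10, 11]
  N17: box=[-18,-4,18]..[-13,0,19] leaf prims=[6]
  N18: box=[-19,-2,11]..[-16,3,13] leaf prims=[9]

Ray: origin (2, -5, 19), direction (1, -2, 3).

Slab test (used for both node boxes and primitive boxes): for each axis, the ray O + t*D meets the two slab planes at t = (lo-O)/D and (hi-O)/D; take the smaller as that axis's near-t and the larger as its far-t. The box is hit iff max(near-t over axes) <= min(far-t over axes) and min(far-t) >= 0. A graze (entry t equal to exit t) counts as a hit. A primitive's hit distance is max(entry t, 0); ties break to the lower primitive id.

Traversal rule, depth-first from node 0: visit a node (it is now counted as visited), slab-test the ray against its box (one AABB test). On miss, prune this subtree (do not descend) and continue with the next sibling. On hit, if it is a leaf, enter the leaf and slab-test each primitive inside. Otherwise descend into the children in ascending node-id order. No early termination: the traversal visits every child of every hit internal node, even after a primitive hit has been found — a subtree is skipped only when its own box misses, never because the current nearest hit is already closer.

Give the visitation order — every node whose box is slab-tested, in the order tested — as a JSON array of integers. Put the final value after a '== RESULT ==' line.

Walk:
N0 x:[-21,11] y:[-12,7] z:[-29/3,0] -> hit [-29/3,0], descend [8, 16]
  N8 x:[-20,8] y:[-12,13/2] z:[-29/3,-17/3] -> miss, prune
  N16 x:[-21,11] y:[-4,7] z:[-13/3,0] -> hit [-4,0], descend [10, 11]
    N10 x:[-16,11] y:[3,7] z:[-13/3,-8/3] -> miss, prune
    N11 x:[-21,-3] y:[-4,-1/2] z:[-8/3,0] -> miss, prune

order=[0, 8, 16, 10, 11]  |boxes|=5  |leaves|=0  hit=miss

== RESULT ==
[0, 8, 16, 10, 11]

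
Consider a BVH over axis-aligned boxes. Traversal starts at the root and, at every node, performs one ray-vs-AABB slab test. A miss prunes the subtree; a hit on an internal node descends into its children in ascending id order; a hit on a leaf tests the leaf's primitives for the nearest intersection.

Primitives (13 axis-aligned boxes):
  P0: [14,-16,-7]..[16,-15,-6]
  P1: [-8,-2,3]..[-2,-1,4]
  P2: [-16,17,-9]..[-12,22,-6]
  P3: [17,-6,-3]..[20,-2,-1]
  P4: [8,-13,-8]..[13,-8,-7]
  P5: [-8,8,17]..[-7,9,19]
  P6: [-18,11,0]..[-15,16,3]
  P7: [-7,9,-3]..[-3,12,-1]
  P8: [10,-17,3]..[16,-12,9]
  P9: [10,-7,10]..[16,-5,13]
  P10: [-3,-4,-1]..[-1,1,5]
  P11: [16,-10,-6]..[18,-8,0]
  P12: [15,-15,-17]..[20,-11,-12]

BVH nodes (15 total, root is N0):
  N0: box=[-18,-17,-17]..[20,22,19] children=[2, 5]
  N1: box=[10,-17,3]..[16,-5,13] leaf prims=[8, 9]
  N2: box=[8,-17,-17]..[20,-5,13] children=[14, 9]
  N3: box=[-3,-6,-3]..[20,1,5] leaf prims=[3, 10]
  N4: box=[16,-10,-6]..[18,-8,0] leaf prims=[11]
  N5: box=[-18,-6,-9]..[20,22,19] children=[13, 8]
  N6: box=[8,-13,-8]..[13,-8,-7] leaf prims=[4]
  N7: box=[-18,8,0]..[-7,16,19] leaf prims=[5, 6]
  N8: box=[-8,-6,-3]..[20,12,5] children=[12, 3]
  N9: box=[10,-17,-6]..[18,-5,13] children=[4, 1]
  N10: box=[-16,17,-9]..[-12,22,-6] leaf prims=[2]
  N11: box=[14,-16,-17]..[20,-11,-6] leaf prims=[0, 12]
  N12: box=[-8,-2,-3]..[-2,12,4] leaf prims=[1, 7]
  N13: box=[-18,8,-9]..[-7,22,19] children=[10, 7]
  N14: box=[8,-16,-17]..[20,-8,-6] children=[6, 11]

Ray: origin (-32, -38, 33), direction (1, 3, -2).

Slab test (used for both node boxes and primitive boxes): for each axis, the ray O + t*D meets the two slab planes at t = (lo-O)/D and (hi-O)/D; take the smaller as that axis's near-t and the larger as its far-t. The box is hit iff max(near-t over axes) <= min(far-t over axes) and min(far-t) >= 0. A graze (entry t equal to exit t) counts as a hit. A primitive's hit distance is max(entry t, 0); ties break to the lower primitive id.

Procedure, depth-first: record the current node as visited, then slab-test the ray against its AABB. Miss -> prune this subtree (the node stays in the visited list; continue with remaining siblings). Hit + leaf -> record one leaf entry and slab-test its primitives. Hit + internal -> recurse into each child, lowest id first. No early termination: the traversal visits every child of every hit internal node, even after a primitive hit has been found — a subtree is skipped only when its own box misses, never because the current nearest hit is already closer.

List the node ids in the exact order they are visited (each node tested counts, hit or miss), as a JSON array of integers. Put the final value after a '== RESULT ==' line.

Walk:
N0 x:[14,52] y:[7,20] z:[7,25] -> hit [14,20], descend [2, 5]
  N2 x:[40,52] y:[7,11] z:[10,25] -> miss, prune
  N5 x:[14,52] y:[32/3,20] z:[7,21] -> hit [14,20], descend [8, 13]
    N8 x:[24,52] y:[32/3,50/3] z:[14,18] -> miss, prune
    N13 x:[14,25] y:[46/3,20] z:[7,21] -> hit [46/3,20], descend [7, 10]
      N7 x:[14,25] y:[46/3,18] z:[7,33/2] -> hit [46/3,33/2] leaf, test {P5(miss), P6@t=49/3}
      N10 x:[16,20] y:[55/3,20] z:[39/2,21] -> hit [39/2,20] leaf, test {P2@t=39/2}

Visited [0, 2, 5, 8, 13, 7, 10]. Tests: 7 box, 2 leaf. Nearest: P6.

== RESULT ==
[0, 2, 5, 8, 13, 7, 10]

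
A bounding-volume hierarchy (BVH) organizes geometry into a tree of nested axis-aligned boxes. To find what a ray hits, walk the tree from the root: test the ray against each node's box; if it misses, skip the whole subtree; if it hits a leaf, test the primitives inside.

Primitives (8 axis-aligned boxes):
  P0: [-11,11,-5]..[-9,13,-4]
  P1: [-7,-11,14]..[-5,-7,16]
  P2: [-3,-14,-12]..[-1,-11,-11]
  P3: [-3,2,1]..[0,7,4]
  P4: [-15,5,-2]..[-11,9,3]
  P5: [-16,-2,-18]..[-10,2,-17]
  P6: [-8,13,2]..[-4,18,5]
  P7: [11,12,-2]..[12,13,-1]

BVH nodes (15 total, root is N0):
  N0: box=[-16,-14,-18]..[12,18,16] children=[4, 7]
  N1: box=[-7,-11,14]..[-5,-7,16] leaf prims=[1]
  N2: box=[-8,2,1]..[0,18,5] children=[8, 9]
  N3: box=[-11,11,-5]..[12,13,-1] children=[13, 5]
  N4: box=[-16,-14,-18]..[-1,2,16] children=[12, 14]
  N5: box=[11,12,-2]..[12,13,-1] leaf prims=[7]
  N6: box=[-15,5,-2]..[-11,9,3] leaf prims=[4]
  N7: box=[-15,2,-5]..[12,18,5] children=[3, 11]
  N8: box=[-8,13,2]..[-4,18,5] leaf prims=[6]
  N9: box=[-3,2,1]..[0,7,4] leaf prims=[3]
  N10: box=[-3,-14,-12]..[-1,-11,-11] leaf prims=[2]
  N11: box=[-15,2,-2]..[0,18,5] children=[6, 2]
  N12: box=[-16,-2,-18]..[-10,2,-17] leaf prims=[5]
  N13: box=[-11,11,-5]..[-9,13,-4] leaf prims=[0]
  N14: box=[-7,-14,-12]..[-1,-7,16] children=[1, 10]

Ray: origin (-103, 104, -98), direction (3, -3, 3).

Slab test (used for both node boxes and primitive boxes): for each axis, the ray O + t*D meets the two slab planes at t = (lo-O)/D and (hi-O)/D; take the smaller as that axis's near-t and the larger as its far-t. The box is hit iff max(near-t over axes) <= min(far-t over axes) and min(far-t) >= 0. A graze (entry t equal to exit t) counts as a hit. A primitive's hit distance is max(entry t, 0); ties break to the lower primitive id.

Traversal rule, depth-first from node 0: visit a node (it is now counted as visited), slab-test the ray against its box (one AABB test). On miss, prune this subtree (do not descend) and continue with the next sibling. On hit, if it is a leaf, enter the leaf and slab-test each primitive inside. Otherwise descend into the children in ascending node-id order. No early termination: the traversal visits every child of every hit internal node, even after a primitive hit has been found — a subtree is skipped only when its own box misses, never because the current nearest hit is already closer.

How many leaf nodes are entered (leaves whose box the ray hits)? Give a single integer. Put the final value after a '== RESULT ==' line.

Walk:
N0 x:[29,115/3] y:[86/3,118/3] z:[80/3,38] -> hit [29,38], descend [4, 7]
  N4 x:[29,34] y:[34,118/3] z:[80/3,38] -> hit [34,34], descend [12, 14]
    N12 x:[29,31] y:[34,106/3] z:[80/3,27] -> miss, prune
    N14 x:[32,34] y:[37,118/3] z:[86/3,38] -> miss, prune
  N7 x:[88/3,115/3] y:[86/3,34] z:[31,103/3] -> hit [31,34], descend [3, 11]
    N3 x:[92/3,115/3] y:[91/3,31] z:[31,97/3] -> hit [31,31], descend [5, 13]
      N5 x:[38,115/3] y:[91/3,92/3] z:[32,97/3] -> miss, prune
      N13 x:[92/3,94/3] y:[91/3,31] z:[31,94/3] -> hit [31,31] leaf, test {P0@t=31}
    N11 x:[88/3,103/3] y:[86/3,34] z:[32,103/3] -> hit [32,34], descend [2, 6]
      N2 x:[95/3,103/3] y:[86/3,34] z:[33,103/3] -> hit [33,34], descend [8, 9]
        N8 x:[95/3,33] y:[86/3,91/3] z:[100/3,103/3] -> miss, prune
        N9 x:[100/3,103/3] y:[97/3,34] z:[33,34] -> hit [100/3,34] leaf, test {P3@t=100/3}
      N6 x:[88/3,92/3] y:[95/3,33] z:[32,101/3] -> miss, prune

order=[0, 4, 12, 14, 7, 3, 5, 13, 11, 2, 8, 9, 6]  |boxes|=13  |leaves|=2  hit=P0

== RESULT ==
2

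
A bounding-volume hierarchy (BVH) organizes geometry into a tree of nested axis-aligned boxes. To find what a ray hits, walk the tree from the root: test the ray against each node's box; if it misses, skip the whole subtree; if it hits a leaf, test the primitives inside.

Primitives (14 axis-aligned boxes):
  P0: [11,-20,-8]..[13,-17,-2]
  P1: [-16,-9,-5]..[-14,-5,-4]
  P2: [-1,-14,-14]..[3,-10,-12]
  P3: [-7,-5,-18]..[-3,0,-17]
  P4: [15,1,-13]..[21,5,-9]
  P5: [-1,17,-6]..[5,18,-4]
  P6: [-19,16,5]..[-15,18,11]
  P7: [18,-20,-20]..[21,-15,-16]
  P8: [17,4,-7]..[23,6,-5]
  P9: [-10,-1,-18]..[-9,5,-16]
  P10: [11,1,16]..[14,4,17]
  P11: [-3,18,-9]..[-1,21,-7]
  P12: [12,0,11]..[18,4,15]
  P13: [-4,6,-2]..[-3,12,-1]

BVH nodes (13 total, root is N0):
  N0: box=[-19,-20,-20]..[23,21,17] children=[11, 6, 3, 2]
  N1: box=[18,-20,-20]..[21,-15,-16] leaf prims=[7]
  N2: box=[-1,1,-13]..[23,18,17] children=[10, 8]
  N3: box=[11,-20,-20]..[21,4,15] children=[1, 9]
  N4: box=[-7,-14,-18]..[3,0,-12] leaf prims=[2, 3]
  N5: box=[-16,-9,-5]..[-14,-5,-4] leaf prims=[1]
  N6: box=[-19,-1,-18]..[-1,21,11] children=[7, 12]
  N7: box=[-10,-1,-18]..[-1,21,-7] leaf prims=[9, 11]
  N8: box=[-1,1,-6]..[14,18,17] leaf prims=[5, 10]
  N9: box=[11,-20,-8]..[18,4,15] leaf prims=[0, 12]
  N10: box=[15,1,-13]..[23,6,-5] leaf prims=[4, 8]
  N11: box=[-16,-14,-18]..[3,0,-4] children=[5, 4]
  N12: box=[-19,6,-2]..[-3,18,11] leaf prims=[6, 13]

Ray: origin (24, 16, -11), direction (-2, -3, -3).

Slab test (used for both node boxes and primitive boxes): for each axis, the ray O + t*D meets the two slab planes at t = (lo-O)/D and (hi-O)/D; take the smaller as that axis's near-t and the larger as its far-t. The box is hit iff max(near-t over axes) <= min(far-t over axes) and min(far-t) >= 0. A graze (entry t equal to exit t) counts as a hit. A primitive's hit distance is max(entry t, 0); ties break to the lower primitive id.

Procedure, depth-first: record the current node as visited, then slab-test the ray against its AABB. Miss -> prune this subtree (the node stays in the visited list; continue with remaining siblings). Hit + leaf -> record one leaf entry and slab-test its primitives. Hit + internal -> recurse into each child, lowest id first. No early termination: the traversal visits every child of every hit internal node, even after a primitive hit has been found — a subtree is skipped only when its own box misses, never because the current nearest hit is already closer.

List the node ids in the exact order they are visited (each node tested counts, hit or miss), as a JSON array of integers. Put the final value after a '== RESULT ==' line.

Traverse from the root:
N0 x:[1/2,43/2] y:[-5/3,12] z:[-28/3,3] -> hit [1/2,3], descend [2, 3, 6, 11]
  N2 x:[1/2,25/2] y:[-2/3,5] z:[-28/3,2/3] -> hit [1/2,2/3], descend [8, 10]
    N8 x:[5,25/2] y:[-2/3,5] z:[-28/3,-5/3] -> miss, prune
    N10 x:[1/2,9/2] y:[10/3,5] z:[-2,2/3] -> miss, prune
  N3 x:[3/2,13/2] y:[4,12] z:[-26/3,3] -> miss, prune
  N6 x:[25/2,43/2] y:[-5/3,17/3] z:[-22/3,7/3] -> miss, prune
  N11 x:[21/2,20] y:[16/3,10] z:[-7/3,7/3] -> miss, prune

7 AABB tests over nodes [0, 2, 8, 10, 3, 6, 11]; 0 leaves entered; closest miss.

== RESULT ==
[0, 2, 8, 10, 3, 6, 11]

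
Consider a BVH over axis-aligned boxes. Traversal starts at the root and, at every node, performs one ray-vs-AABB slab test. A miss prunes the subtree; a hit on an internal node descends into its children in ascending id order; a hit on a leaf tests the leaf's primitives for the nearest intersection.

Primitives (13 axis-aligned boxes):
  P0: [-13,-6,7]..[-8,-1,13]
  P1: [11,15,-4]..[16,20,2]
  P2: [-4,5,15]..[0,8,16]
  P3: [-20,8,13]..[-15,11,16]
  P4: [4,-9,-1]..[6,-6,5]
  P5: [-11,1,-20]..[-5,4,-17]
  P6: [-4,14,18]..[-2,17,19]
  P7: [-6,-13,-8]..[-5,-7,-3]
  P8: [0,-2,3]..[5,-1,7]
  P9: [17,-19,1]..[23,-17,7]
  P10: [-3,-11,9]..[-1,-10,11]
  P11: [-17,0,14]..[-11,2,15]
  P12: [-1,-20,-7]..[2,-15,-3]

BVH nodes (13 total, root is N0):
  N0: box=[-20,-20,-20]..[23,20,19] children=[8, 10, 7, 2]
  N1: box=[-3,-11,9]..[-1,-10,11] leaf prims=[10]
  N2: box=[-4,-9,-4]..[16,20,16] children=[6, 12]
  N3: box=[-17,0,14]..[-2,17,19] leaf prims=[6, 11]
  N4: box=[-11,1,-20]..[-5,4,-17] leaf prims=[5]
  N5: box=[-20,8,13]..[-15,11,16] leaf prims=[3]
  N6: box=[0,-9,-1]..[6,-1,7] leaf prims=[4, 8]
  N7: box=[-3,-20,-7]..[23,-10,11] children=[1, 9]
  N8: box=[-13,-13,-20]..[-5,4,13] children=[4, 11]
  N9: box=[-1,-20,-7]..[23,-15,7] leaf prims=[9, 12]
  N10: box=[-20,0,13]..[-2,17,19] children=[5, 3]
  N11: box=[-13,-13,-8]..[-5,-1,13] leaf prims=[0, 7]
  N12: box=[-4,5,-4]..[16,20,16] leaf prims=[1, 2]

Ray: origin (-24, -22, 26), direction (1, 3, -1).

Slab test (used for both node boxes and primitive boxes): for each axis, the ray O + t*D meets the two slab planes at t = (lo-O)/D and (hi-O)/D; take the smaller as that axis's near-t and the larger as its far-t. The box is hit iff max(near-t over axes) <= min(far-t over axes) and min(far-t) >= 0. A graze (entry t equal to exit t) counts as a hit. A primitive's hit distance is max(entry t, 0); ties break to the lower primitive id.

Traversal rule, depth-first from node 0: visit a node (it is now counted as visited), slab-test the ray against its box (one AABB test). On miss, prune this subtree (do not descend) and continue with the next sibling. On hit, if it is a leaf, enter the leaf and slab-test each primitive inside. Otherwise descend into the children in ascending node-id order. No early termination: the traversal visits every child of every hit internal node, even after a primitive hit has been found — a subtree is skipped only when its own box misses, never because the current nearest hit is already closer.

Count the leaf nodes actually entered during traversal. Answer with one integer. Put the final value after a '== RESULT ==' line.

Walk:
N0 x:[4,47] y:[2/3,14] z:[7,46] -> hit [7,14], descend [2, 7, 8, 10]
  N2 x:[20,40] y:[13/3,14] z:[10,30] -> miss, prune
  N7 x:[21,47] y:[2/3,4] z:[15,33] -> miss, prune
  N8 x:[11,19] y:[3,26/3] z:[13,46] -> miss, prune
  N10 x:[4,22] y:[22/3,13] z:[7,13] -> hit [22/3,13], descend [3, 5]
    N3 x:[7,22] y:[22/3,13] z:[7,12] -> hit [22/3,12] leaf, test {P6(miss), P11(miss)}
    N5 x:[4,9] y:[10,11] z:[10,13] -> miss, prune

Visited [0, 2, 7, 8, 10, 3, 5]. Tests: 7 box, 1 leaf. Nearest: miss.

== RESULT ==
1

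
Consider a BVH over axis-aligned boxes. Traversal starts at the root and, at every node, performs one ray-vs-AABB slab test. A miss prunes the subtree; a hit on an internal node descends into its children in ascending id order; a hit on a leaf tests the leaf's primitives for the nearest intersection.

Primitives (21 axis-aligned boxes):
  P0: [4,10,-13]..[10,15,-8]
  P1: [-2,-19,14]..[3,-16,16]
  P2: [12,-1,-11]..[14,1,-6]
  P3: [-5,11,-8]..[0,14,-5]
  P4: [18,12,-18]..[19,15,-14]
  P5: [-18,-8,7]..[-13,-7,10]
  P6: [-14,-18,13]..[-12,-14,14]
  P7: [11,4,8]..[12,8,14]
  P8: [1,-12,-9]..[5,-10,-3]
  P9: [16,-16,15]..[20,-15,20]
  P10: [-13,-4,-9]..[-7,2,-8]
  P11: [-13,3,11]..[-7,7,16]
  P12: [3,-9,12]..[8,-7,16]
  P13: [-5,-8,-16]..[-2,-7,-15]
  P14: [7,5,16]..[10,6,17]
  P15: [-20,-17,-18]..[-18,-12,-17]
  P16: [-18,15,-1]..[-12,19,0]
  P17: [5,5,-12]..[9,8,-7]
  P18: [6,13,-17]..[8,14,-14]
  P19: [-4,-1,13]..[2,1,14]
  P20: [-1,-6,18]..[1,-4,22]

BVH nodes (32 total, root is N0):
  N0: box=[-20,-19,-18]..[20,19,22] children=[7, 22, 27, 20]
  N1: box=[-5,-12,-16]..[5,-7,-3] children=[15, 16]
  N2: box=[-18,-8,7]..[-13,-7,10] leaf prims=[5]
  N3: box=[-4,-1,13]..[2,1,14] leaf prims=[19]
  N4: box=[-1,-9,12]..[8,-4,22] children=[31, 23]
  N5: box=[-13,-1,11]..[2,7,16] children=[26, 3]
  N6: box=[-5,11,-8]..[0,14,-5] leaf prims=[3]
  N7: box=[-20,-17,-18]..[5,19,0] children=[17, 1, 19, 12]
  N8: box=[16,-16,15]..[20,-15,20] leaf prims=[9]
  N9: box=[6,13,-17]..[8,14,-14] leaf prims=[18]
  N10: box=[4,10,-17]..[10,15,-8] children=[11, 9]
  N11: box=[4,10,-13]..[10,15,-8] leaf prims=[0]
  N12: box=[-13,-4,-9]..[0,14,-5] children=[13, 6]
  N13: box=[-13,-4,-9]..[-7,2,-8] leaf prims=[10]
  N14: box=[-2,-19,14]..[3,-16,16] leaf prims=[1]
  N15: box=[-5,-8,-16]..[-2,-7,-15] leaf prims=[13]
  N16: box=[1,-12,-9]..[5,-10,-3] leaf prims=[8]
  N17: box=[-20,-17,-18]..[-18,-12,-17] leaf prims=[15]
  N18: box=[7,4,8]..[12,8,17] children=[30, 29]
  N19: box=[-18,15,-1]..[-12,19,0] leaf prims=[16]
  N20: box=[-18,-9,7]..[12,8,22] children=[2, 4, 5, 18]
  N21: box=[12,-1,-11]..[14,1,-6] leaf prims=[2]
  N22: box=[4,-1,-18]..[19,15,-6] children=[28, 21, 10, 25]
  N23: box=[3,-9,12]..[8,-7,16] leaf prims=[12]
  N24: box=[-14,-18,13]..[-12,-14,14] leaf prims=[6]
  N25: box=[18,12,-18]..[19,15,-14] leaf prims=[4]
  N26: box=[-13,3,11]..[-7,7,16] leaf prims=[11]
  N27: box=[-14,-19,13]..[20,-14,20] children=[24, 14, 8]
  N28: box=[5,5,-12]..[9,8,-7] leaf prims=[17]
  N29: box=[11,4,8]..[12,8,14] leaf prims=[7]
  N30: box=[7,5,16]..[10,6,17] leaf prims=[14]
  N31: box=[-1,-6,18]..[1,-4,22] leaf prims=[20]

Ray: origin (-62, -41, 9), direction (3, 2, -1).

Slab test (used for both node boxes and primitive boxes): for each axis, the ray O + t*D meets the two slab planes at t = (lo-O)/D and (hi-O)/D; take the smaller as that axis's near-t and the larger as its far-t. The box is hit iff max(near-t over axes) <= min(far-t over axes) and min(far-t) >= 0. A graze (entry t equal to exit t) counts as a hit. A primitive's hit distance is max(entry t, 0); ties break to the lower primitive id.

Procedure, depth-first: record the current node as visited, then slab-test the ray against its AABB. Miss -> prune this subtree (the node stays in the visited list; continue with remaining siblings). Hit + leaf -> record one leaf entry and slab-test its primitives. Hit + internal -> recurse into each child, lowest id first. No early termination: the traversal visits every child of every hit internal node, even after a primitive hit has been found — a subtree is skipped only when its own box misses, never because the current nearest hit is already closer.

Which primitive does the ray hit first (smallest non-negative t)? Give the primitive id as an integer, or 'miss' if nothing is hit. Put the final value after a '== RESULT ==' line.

Traverse from the root:
N0 x:[14,82/3] y:[11,30] z:[-13,27] -> hit [14,27], descend [7, 20, 22, 27]
  N7 x:[14,67/3] y:[12,30] z:[9,27] -> hit [14,67/3], descend [1, 12, 17, 19]
    N1 x:[19,67/3] y:[29/2,17] z:[12,25] -> miss, prune
    N12 x:[49/3,62/3] y:[37/2,55/2] z:[14,18] -> miss, prune
    N17 x:[14,44/3] y:[12,29/2] z:[26,27] -> miss, prune
    N19 x:[44/3,50/3] y:[28,30] z:[9,10] -> miss, prune
  N20 x:[44/3,74/3] y:[16,49/2] z:[-13,2] -> miss, prune
  N22 x:[22,27] y:[20,28] z:[15,27] -> hit [22,27], descend [10, 21, 25, 28]
    N10 x:[22,24] y:[51/2,28] z:[17,26] -> miss, prune
    N21 x:[74/3,76/3] y:[20,21] z:[15,20] -> miss, prune
    N25 x:[80/3,27] y:[53/2,28] z:[23,27] -> hit [80/3,27] leaf, test {P4@t=80/3}
    N28 x:[67/3,71/3] y:[23,49/2] z:[16,21] -> miss, prune
  N27 x:[16,82/3] y:[11,27/2] z:[-11,-4] -> miss, prune

13 AABB tests over nodes [0, 7, 1, 12, 17, 19, 20, 22, 10, 21, 25, 28, 27]; 1 leaf entered; closest P4.

== RESULT ==
4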